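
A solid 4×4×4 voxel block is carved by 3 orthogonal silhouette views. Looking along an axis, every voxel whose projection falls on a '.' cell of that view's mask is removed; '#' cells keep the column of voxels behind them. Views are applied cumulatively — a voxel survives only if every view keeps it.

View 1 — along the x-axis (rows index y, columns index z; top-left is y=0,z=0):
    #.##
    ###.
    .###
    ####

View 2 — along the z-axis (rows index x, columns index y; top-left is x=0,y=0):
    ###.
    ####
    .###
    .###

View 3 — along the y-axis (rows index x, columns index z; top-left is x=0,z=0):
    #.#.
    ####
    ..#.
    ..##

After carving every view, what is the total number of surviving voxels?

26 voxels

full grid |V| = 64
after view 1 [x-axis, 13 of 16 cells solid] → remaining = 52
after view 2 [z-axis, 13 of 16 cells solid] → remaining = 42
after view 3 [y-axis, 9 of 16 cells solid] → remaining = 26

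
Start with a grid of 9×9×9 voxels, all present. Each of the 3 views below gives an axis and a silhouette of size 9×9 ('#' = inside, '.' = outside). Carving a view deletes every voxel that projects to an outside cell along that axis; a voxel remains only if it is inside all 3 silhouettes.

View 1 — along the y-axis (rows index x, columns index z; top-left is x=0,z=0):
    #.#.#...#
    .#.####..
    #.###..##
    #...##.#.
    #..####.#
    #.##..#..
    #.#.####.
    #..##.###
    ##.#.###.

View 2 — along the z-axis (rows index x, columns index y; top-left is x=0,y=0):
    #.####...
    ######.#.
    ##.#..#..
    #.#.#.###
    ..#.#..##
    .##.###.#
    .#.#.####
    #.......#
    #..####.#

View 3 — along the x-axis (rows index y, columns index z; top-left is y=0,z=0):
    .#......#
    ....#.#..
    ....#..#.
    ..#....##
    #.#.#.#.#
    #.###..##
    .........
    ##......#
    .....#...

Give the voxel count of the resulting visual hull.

initial block: 9^3 = 729
  1. axis=1 (XZ plane), |mask|=47  ⇒  voxels=423
  2. axis=2 (XY plane), |mask|=46  ⇒  voxels=235
  3. axis=0 (YZ plane), |mask|=24  ⇒  voxels=66

remaining voxels: 66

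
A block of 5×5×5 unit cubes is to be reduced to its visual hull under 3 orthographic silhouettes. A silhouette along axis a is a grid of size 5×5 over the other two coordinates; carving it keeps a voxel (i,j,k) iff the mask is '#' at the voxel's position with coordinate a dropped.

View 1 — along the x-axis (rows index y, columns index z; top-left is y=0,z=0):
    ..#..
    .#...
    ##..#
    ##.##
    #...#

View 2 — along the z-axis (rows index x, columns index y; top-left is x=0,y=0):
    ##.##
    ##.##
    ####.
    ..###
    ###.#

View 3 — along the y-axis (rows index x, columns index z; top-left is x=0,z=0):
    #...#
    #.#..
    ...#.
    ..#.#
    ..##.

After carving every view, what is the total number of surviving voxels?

before carving: 125 voxels (5×5×5)
after view 1 [x-axis, 11 of 25 cells solid] → remaining = 55
after view 2 [z-axis, 19 of 25 cells solid] → remaining = 41
after view 3 [y-axis, 9 of 25 cells solid] → remaining = 12

|visual hull| = 12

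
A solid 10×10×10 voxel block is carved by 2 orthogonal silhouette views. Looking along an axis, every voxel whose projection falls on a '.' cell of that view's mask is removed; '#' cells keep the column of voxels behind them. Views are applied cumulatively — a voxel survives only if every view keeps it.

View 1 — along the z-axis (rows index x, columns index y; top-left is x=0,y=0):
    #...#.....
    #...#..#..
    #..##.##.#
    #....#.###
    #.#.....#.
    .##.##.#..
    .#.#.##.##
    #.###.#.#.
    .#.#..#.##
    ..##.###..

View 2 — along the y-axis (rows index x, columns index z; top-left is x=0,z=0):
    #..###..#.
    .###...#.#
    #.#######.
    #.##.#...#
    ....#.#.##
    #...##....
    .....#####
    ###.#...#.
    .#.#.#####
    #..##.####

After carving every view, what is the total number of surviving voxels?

remaining voxels: 255

before carving: 1000 voxels (10×10×10)
after view 1 [z-axis, 46 of 100 cells solid] → remaining = 460
after view 2 [y-axis, 54 of 100 cells solid] → remaining = 255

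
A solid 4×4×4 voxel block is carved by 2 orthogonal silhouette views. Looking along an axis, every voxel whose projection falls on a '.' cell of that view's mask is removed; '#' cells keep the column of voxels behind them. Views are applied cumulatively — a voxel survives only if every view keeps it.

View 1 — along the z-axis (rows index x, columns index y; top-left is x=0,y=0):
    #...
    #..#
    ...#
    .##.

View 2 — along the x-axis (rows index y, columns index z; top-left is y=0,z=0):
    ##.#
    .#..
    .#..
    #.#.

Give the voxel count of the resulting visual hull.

full grid |V| = 64
V1 z: intersect with XY mask (6 set) -- 24 left
V2 x: intersect with YZ mask (7 set) -- 12 left

voxel count = 12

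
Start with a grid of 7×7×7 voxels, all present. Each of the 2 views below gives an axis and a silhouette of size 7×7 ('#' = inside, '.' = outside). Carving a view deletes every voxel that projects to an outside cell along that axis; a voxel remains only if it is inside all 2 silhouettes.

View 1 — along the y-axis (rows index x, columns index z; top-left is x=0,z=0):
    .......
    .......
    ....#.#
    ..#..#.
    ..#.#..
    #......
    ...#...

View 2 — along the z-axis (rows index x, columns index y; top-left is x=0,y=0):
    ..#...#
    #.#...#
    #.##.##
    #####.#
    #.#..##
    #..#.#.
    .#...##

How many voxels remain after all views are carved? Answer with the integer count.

36 voxels

start: 7×7×7 = 343 voxels
  1. axis=1 (XZ plane), |mask|=8  ⇒  voxels=56
  2. axis=2 (XY plane), |mask|=26  ⇒  voxels=36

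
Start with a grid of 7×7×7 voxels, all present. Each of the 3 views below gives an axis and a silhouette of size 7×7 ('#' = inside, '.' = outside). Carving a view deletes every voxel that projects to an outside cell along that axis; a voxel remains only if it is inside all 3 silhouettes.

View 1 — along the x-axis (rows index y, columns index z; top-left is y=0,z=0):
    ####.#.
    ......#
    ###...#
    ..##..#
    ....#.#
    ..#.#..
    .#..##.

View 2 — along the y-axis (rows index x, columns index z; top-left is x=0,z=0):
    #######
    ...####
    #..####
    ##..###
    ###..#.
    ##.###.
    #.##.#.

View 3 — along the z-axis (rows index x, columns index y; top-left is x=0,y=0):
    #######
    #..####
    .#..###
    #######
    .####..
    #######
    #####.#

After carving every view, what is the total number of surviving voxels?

initial block: 7^3 = 343
carve view 1 (along x, YZ-mask fill 20/49): 140 voxels remain
carve view 2 (along y, XZ-mask fill 34/49): 91 voxels remain
carve view 3 (along z, XY-mask fill 40/49): 74 voxels remain

voxel count = 74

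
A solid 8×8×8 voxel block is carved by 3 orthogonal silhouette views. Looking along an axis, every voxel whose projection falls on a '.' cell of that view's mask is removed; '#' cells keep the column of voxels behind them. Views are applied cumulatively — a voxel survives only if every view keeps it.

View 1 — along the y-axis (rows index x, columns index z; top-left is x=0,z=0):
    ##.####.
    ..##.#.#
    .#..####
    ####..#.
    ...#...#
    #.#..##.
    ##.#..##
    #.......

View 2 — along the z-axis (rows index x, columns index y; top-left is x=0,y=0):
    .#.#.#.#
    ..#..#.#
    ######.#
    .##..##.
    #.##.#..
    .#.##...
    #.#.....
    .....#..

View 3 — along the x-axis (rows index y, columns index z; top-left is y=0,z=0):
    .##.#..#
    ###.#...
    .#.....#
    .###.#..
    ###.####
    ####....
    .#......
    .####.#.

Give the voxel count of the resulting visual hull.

62 voxels

initial block: 8^3 = 512
V1 y: intersect with XZ mask (32 set) -- 256 left
V2 z: intersect with XY mask (28 set) -- 122 left
V3 x: intersect with YZ mask (31 set) -- 62 left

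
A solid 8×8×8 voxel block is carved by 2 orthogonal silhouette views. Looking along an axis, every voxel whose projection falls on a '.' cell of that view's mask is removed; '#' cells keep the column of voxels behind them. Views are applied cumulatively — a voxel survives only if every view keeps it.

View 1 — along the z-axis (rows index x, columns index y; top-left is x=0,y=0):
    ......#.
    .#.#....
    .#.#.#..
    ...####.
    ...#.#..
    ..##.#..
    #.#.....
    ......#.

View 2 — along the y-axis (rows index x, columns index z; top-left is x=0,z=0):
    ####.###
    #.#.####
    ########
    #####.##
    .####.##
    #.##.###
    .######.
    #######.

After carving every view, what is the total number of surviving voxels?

120 voxels

start: 8×8×8 = 512 voxels
carve view 1 (along z, XY-mask fill 18/64): 144 voxels remain
carve view 2 (along y, XZ-mask fill 53/64): 120 voxels remain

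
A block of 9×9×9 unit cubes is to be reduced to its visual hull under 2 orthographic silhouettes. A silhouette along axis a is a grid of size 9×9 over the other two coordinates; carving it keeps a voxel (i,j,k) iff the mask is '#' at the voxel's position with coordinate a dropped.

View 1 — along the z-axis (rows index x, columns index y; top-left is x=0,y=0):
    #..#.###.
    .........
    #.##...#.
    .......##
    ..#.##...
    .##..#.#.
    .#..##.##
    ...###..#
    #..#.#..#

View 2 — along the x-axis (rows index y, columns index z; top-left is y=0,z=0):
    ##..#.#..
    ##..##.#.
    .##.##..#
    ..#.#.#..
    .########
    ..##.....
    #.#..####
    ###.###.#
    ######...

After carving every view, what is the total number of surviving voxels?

start: 9×9×9 = 729 voxels
[1] z-view keeps 31 columns → grid now 279
[2] x-view keeps 46 columns → grid now 150

|visual hull| = 150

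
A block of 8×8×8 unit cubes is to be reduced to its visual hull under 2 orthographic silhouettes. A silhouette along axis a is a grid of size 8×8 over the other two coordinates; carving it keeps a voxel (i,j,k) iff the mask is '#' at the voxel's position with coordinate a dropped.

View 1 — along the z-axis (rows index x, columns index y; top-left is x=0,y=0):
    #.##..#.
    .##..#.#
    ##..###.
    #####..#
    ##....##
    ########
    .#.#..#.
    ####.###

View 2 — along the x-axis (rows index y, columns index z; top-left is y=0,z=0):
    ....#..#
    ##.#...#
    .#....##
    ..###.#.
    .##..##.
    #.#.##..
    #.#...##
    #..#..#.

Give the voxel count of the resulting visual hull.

before carving: 512 voxels (8×8×8)
carve view 1 (along z, XY-mask fill 41/64): 328 voxels remain
carve view 2 (along x, YZ-mask fill 28/64): 142 voxels remain

142 voxels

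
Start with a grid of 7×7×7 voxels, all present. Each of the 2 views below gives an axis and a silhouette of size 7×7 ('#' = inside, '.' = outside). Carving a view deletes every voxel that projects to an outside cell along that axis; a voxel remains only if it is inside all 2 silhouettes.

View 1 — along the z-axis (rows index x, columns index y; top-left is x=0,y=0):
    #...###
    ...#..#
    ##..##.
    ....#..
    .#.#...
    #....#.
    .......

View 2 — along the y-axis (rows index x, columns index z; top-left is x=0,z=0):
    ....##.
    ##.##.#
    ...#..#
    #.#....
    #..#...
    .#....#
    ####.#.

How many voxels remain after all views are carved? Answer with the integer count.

remaining voxels: 36

start: 7×7×7 = 343 voxels
[1] z-view keeps 15 columns → grid now 105
[2] y-view keeps 20 columns → grid now 36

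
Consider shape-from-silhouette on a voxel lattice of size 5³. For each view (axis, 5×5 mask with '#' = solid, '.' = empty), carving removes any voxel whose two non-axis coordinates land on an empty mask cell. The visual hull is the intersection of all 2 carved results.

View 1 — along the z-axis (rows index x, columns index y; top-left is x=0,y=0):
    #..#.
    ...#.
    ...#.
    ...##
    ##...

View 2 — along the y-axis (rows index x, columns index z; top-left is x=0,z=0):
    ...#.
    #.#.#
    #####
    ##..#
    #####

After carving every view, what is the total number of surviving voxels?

26 voxels

full grid |V| = 125
step 1: project along z, AND mask (8/25) → |grid| = 40
step 2: project along y, AND mask (17/25) → |grid| = 26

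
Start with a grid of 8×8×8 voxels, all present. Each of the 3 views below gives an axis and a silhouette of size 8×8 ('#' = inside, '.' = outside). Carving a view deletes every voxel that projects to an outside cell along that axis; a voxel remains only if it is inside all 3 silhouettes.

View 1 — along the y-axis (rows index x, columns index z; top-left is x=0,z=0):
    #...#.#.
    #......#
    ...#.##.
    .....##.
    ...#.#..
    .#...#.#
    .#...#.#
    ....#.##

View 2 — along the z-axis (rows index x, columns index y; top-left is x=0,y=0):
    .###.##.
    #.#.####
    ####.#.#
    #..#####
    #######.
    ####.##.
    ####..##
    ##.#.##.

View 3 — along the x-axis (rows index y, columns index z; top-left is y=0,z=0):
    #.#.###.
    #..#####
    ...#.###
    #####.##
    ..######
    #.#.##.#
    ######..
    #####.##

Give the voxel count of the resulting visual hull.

voxel count = 84

start: 8×8×8 = 512 voxels
V1 y: intersect with XZ mask (21 set) -- 168 left
V2 z: intersect with XY mask (47 set) -- 122 left
V3 x: intersect with YZ mask (46 set) -- 84 left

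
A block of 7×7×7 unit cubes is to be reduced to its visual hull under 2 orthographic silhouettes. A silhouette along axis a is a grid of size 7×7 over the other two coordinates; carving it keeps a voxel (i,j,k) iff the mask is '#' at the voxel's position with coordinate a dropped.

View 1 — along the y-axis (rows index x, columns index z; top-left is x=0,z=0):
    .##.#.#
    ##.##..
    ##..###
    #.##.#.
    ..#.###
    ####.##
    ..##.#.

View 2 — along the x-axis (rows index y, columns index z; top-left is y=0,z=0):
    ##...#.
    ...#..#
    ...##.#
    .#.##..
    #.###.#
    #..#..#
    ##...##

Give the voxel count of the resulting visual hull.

initial block: 7^3 = 343
carve view 1 (along y, XZ-mask fill 30/49): 210 voxels remain
carve view 2 (along x, YZ-mask fill 23/49): 95 voxels remain

voxel count = 95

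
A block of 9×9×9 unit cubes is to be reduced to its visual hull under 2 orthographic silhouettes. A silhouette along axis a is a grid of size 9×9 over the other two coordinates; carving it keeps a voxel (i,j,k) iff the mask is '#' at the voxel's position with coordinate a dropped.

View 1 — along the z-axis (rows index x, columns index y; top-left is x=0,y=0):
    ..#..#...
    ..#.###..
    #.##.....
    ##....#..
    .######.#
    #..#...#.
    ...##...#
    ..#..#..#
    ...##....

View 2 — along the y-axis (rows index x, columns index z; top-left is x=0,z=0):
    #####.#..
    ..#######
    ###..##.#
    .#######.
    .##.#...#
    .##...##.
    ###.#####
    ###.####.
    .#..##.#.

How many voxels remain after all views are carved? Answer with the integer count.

start: 9×9×9 = 729 voxels
[1] z-view keeps 30 columns → grid now 270
[2] y-view keeps 53 columns → grid now 172

172 voxels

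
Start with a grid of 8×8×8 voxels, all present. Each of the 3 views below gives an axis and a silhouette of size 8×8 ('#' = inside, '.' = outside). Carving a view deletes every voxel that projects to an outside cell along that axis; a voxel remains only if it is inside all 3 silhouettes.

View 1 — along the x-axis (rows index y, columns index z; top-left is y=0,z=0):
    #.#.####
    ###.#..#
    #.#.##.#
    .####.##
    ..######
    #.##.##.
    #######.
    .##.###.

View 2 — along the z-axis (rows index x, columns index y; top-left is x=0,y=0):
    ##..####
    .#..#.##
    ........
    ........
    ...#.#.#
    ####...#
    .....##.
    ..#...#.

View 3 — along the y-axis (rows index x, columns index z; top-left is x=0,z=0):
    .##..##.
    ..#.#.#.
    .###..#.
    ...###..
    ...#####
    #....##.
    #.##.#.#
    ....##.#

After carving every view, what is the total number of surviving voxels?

remaining voxels: 62

full grid |V| = 512
carve view 1 (along x, YZ-mask fill 45/64): 360 voxels remain
carve view 2 (along z, XY-mask fill 22/64): 124 voxels remain
carve view 3 (along y, XZ-mask fill 30/64): 62 voxels remain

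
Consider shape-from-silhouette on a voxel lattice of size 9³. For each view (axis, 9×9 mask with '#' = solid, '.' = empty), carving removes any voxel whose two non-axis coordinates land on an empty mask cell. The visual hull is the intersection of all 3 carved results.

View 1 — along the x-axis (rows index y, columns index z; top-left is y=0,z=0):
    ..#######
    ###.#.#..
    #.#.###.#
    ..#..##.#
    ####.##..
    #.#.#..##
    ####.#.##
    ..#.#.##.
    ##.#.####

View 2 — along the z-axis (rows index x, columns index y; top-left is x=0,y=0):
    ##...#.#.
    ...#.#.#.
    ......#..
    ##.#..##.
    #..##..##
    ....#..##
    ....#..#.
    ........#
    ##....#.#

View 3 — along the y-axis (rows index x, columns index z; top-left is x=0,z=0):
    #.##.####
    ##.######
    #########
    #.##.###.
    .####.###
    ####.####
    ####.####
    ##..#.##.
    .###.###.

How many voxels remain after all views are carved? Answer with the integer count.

|visual hull| = 121

start: 9×9×9 = 729 voxels
after view 1 [x-axis, 51 of 81 cells solid] → remaining = 459
after view 2 [z-axis, 28 of 81 cells solid] → remaining = 156
after view 3 [y-axis, 64 of 81 cells solid] → remaining = 121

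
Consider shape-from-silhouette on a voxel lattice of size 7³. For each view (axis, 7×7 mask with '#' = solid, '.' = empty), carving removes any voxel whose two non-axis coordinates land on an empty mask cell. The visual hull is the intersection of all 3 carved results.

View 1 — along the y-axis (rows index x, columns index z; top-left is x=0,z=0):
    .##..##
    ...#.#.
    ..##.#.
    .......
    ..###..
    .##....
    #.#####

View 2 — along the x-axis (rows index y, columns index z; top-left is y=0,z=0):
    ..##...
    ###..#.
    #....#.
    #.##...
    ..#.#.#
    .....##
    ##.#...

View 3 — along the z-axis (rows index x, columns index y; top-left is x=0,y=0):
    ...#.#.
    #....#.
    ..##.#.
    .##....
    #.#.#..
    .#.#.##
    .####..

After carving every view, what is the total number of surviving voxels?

28 voxels

before carving: 343 voxels (7×7×7)
V1 y: intersect with XZ mask (20 set) -- 140 left
V2 x: intersect with YZ mask (19 set) -- 58 left
V3 z: intersect with XY mask (20 set) -- 28 left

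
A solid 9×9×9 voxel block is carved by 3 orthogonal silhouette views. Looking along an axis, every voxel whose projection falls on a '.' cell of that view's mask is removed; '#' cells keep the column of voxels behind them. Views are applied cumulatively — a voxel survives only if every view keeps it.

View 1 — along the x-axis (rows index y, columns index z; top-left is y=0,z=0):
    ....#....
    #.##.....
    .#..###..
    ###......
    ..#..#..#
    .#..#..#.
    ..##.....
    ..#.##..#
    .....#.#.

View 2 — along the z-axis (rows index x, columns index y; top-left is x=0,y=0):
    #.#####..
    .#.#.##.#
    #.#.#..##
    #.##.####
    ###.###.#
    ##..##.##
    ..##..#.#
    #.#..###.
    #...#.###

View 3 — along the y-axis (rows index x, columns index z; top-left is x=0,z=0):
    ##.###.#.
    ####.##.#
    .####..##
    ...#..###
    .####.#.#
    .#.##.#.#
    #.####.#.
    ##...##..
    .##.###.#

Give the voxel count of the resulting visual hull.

77 voxels

full grid |V| = 729
after view 1 [x-axis, 25 of 81 cells solid] → remaining = 225
after view 2 [z-axis, 50 of 81 cells solid] → remaining = 133
after view 3 [y-axis, 50 of 81 cells solid] → remaining = 77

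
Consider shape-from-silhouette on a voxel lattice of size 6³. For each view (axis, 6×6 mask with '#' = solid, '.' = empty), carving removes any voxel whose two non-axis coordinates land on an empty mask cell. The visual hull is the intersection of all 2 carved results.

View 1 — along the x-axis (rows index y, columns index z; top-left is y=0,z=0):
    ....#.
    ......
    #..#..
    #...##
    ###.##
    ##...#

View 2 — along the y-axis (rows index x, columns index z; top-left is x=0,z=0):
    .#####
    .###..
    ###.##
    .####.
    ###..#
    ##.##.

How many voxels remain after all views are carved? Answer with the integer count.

voxel count = 54

full grid |V| = 216
step 1: project along x, AND mask (14/36) → |grid| = 84
step 2: project along y, AND mask (25/36) → |grid| = 54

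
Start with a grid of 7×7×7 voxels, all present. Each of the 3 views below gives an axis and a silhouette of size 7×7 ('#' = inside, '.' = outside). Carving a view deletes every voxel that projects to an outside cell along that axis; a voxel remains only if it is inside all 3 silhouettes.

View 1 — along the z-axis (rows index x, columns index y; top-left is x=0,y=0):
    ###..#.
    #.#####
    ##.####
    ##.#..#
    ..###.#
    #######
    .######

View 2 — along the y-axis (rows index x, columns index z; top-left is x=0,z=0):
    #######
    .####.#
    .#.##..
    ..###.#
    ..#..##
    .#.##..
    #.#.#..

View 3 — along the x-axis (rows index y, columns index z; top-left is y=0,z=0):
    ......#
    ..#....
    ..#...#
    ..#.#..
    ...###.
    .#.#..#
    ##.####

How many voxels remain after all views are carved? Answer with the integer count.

57 voxels

before carving: 343 voxels (7×7×7)
V1 z: intersect with XY mask (37 set) -- 259 left
V2 y: intersect with XZ mask (28 set) -- 143 left
V3 x: intersect with YZ mask (18 set) -- 57 left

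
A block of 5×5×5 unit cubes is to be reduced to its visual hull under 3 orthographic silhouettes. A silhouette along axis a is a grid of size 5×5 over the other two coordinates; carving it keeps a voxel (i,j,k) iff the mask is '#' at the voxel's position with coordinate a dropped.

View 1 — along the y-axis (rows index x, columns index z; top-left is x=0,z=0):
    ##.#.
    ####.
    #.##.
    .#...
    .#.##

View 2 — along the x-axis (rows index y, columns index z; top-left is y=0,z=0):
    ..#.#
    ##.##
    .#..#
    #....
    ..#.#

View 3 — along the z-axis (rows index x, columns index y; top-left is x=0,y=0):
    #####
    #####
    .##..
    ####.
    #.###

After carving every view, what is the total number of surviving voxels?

voxel count = 20

before carving: 125 voxels (5×5×5)
[1] y-view keeps 14 columns → grid now 70
[2] x-view keeps 11 columns → grid now 26
[3] z-view keeps 20 columns → grid now 20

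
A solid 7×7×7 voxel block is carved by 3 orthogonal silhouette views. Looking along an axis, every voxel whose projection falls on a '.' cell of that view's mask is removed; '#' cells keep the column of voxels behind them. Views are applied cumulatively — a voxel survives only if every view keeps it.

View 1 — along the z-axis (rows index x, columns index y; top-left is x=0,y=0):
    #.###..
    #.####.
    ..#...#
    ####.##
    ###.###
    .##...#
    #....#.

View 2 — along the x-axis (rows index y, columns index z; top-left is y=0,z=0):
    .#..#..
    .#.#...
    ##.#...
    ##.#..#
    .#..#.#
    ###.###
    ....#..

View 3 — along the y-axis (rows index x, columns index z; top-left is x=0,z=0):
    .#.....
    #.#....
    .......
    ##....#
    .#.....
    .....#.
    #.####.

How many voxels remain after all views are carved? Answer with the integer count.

start: 7×7×7 = 343 voxels
step 1: project along z, AND mask (28/49) → |grid| = 196
step 2: project along x, AND mask (21/49) → |grid| = 83
step 3: project along y, AND mask (13/49) → |grid| = 28

|visual hull| = 28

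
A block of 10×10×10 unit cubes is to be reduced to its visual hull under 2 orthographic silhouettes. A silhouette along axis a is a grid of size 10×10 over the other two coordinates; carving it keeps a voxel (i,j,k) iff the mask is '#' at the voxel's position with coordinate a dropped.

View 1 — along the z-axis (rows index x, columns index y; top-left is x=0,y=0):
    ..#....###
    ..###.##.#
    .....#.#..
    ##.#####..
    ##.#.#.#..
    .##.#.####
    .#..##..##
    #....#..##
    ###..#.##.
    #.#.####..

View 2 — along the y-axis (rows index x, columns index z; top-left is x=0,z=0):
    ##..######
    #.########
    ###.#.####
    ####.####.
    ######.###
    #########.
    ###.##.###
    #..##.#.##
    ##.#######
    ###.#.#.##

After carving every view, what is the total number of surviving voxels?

start: 10×10×10 = 1000 voxels
  1. axis=2 (XY plane), |mask|=52  ⇒  voxels=520
  2. axis=1 (XZ plane), |mask|=81  ⇒  voxels=426

|visual hull| = 426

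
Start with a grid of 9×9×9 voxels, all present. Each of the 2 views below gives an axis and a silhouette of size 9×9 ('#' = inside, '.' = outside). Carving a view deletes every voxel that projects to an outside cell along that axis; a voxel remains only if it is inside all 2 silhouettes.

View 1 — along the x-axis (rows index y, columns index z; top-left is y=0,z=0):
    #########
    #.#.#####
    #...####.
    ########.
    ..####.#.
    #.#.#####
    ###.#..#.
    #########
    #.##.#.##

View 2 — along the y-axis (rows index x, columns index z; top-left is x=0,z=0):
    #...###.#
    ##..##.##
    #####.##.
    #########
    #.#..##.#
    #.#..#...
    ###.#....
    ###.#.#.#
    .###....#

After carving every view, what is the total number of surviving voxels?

334 voxels

full grid |V| = 729
carve view 1 (along x, YZ-mask fill 61/81): 549 voxels remain
carve view 2 (along y, XZ-mask fill 49/81): 334 voxels remain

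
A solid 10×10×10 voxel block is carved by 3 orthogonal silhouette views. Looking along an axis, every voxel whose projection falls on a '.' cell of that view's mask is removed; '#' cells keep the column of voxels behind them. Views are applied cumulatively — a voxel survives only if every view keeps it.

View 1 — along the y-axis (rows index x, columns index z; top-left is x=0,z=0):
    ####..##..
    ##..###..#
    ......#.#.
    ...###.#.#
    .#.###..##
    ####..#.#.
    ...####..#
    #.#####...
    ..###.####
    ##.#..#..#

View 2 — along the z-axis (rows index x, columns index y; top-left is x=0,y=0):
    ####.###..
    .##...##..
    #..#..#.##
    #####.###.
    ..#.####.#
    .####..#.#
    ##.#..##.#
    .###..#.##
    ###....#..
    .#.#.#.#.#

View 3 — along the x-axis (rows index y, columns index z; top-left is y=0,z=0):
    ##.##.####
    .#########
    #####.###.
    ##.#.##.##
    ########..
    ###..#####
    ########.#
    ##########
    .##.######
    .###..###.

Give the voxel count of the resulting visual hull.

before carving: 1000 voxels (10×10×10)
[1] y-view keeps 54 columns → grid now 540
[2] z-view keeps 57 columns → grid now 307
[3] x-view keeps 81 columns → grid now 257

257 voxels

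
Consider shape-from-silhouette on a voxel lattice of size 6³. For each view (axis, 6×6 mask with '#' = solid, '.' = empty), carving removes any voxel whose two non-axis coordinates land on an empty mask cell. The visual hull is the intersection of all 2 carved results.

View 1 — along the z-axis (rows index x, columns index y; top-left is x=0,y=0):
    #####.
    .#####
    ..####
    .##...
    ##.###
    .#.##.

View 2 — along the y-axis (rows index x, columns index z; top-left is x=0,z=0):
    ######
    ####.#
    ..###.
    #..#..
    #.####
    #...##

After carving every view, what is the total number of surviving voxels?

full grid |V| = 216
carve view 1 (along z, XY-mask fill 24/36): 144 voxels remain
carve view 2 (along y, XZ-mask fill 24/36): 105 voxels remain

|visual hull| = 105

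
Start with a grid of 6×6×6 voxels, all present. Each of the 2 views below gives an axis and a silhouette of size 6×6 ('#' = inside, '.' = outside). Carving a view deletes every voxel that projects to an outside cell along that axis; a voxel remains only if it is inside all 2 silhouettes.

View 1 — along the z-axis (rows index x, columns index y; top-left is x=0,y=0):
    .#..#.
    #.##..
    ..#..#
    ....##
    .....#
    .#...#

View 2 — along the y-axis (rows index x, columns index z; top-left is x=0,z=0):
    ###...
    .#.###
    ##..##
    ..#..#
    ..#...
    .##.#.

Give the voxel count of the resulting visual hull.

remaining voxels: 37

full grid |V| = 216
V1 z: intersect with XY mask (12 set) -- 72 left
V2 y: intersect with XZ mask (17 set) -- 37 left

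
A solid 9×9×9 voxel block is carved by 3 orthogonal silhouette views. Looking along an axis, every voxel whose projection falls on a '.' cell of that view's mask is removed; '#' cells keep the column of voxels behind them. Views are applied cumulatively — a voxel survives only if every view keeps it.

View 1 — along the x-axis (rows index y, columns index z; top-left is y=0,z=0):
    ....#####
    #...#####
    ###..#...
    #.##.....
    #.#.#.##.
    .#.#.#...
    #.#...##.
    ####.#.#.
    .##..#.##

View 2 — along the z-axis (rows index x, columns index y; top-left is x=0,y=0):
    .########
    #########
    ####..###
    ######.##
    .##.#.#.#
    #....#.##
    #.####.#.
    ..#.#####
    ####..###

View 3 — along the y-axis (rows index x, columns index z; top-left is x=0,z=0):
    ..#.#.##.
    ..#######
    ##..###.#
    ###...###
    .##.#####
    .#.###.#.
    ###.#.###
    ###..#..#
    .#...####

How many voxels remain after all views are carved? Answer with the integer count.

remaining voxels: 182

start: 9×9×9 = 729 voxels
carve view 1 (along x, YZ-mask fill 41/81): 369 voxels remain
carve view 2 (along z, XY-mask fill 60/81): 276 voxels remain
carve view 3 (along y, XZ-mask fill 52/81): 182 voxels remain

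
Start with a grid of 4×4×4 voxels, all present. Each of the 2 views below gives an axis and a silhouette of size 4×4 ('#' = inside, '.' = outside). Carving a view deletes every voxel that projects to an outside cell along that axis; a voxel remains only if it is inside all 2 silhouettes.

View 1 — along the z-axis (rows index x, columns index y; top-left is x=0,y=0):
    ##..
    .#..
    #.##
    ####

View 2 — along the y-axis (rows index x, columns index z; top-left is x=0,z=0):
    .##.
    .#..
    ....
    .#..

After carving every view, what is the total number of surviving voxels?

before carving: 64 voxels (4×4×4)
step 1: project along z, AND mask (10/16) → |grid| = 40
step 2: project along y, AND mask (4/16) → |grid| = 9

voxel count = 9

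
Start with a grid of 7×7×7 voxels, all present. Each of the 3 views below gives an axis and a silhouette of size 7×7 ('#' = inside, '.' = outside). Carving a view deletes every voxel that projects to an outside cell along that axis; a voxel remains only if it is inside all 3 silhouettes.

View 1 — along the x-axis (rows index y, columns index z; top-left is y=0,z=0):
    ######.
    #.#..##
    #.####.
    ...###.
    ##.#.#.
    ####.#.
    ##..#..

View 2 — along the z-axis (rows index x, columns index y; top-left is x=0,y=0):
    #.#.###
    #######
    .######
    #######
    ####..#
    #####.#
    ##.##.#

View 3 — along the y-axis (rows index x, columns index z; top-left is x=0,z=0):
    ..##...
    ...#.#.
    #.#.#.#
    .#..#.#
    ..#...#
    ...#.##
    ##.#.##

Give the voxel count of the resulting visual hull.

remaining voxels: 68

start: 7×7×7 = 343 voxels
step 1: project along x, AND mask (30/49) → |grid| = 210
step 2: project along z, AND mask (41/49) → |grid| = 173
step 3: project along y, AND mask (21/49) → |grid| = 68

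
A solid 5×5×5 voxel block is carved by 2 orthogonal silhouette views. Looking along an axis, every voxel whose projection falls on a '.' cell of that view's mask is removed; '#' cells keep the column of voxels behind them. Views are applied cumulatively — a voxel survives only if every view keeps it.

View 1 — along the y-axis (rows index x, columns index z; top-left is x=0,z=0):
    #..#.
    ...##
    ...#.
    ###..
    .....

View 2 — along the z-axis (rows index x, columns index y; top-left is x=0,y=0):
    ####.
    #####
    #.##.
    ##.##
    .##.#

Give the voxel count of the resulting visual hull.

full grid |V| = 125
carve view 1 (along y, XZ-mask fill 8/25): 40 voxels remain
carve view 2 (along z, XY-mask fill 19/25): 33 voxels remain

remaining voxels: 33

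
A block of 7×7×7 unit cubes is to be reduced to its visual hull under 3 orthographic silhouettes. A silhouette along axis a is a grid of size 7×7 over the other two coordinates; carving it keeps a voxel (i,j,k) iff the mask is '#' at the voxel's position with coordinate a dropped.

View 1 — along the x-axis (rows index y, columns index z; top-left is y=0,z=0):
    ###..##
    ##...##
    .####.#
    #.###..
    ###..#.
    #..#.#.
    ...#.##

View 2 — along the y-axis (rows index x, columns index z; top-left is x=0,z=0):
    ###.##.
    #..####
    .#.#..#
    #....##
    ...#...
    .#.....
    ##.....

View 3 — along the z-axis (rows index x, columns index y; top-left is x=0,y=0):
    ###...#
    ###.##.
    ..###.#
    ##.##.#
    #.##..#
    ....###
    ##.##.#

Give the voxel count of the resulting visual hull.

54 voxels

initial block: 7^3 = 343
step 1: project along x, AND mask (28/49) → |grid| = 196
step 2: project along y, AND mask (20/49) → |grid| = 83
step 3: project along z, AND mask (30/49) → |grid| = 54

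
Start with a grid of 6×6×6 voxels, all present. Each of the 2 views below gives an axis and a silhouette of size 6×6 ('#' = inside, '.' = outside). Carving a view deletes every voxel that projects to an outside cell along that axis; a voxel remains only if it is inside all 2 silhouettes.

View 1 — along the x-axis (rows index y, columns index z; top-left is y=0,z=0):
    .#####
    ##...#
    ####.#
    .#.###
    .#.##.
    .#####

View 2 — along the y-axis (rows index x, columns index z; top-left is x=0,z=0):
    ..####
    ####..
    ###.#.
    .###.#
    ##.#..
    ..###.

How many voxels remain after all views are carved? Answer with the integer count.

|visual hull| = 92

initial block: 6^3 = 216
V1 x: intersect with YZ mask (25 set) -- 150 left
V2 y: intersect with XZ mask (22 set) -- 92 left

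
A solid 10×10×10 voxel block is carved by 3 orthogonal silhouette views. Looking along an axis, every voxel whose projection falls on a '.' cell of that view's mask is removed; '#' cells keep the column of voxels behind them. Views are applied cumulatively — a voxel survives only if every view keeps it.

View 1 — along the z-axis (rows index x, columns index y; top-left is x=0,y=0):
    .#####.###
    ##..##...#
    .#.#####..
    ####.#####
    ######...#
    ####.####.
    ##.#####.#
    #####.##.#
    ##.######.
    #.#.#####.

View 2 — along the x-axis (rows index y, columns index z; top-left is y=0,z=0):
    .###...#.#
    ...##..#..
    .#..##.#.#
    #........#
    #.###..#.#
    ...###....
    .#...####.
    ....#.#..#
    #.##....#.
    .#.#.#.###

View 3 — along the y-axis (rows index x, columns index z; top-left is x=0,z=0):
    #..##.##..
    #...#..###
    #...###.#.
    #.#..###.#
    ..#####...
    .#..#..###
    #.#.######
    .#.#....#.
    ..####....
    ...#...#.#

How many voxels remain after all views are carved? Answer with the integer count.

153 voxels

initial block: 10^3 = 1000
[1] z-view keeps 74 columns → grid now 740
[2] x-view keeps 42 columns → grid now 303
[3] y-view keeps 49 columns → grid now 153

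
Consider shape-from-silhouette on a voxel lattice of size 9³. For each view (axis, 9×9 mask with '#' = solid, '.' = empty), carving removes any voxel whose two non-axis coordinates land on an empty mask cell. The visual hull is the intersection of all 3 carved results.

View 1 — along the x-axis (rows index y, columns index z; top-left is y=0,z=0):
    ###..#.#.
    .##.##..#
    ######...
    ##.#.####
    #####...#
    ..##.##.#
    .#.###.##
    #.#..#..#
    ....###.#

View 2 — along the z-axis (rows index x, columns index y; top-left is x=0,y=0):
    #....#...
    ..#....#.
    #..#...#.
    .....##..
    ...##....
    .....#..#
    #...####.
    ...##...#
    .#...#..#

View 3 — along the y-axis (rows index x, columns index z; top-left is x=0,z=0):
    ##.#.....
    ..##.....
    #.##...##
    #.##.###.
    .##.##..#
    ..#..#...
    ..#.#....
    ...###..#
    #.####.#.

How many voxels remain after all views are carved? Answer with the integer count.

initial block: 9^3 = 729
[1] x-view keeps 48 columns → grid now 432
[2] z-view keeps 24 columns → grid now 126
[3] y-view keeps 35 columns → grid now 56

voxel count = 56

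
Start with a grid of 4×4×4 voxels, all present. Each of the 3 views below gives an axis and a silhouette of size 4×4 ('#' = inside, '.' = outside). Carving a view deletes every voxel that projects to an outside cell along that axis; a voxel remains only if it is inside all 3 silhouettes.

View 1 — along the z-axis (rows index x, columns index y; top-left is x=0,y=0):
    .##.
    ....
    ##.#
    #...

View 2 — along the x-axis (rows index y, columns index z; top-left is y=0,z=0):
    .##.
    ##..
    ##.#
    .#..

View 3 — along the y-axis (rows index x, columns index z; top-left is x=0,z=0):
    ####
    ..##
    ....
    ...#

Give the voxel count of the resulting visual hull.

initial block: 4^3 = 64
V1 z: intersect with XY mask (6 set) -- 24 left
V2 x: intersect with YZ mask (8 set) -- 12 left
V3 y: intersect with XZ mask (7 set) -- 5 left

voxel count = 5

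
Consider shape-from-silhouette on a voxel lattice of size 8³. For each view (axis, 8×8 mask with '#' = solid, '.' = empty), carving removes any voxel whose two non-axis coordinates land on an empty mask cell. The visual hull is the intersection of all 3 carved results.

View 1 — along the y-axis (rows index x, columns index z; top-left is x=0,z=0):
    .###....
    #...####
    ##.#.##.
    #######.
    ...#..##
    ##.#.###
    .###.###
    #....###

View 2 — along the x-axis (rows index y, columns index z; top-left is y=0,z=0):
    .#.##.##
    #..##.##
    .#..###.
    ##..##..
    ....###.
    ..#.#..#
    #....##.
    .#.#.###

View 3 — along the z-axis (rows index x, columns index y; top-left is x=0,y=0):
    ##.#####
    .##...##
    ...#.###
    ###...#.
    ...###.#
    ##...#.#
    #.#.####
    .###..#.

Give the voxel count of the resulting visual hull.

initial block: 8^3 = 512
carve view 1 (along y, XZ-mask fill 39/64): 312 voxels remain
carve view 2 (along x, YZ-mask fill 32/64): 160 voxels remain
carve view 3 (along z, XY-mask fill 37/64): 92 voxels remain

92 voxels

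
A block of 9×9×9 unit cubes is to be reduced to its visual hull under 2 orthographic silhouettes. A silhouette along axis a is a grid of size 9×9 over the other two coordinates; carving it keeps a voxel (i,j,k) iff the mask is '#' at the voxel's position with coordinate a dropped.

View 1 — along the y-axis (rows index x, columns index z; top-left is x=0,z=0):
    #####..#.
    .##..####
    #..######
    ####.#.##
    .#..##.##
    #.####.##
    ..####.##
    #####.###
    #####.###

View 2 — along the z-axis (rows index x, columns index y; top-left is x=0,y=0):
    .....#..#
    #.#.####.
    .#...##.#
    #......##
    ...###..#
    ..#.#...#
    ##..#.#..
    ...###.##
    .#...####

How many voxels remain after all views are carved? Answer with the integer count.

start: 9×9×9 = 729 voxels
step 1: project along y, AND mask (60/81) → |grid| = 540
step 2: project along z, AND mask (36/81) → |grid| = 242

242 voxels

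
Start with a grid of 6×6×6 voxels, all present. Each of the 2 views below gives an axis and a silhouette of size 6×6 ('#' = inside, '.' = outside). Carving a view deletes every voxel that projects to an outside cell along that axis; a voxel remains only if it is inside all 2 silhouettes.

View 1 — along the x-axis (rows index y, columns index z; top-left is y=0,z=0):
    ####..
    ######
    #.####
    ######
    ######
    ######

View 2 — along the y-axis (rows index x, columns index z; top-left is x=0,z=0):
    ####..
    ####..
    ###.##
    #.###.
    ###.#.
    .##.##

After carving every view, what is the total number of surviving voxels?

139 voxels

before carving: 216 voxels (6×6×6)
carve view 1 (along x, YZ-mask fill 33/36): 198 voxels remain
carve view 2 (along y, XZ-mask fill 25/36): 139 voxels remain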